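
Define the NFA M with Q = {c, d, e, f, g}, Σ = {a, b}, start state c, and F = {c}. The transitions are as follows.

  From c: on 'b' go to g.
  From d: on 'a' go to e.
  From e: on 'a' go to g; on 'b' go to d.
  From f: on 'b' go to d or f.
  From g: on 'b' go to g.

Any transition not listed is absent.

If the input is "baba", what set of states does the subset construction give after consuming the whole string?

∅

Start in {c}.
Read 'b': {c} → {g}.
Read 'a': {g} → ∅.
The set is empty and remains empty for the remaining 2 symbols.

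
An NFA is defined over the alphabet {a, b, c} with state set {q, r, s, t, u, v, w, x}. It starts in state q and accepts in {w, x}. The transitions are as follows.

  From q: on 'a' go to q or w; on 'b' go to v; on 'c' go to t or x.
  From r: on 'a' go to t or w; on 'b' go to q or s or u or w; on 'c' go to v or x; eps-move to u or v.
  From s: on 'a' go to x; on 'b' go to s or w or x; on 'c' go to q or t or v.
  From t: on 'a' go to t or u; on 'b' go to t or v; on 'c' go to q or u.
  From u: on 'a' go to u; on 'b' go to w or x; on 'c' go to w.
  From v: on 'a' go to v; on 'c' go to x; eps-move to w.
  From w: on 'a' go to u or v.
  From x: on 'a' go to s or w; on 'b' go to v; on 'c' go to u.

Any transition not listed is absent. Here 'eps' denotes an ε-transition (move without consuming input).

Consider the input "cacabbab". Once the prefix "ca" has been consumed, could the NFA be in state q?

Start in {q}.
Read 'c': q→{t, x}; now {t, x}.
Read 'a': t→{t, u}, x→{s, w}; now {s, t, u, w}.
State q is not in {s, t, u, w}.

No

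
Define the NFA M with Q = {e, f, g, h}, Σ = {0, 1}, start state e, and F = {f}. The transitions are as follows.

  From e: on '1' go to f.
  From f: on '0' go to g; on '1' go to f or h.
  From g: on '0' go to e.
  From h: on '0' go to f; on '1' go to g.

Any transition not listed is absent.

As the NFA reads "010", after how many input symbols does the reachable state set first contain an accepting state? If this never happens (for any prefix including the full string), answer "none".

Start in {e}.
Read '0': e→∅; now ∅.
The set is empty and remains empty for the remaining 2 symbols.
No reachable set along the way intersects F.

none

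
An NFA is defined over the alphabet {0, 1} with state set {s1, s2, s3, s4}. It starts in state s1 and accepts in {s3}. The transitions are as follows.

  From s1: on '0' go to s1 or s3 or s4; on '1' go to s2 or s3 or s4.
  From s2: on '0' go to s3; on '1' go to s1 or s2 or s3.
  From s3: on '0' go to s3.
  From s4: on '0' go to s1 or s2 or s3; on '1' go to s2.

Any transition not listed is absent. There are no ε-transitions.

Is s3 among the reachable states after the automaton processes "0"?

Start in {s1}.
Read '0': {s1} → {s1, s3, s4}.
State s3 is in {s1, s3, s4}.

Yes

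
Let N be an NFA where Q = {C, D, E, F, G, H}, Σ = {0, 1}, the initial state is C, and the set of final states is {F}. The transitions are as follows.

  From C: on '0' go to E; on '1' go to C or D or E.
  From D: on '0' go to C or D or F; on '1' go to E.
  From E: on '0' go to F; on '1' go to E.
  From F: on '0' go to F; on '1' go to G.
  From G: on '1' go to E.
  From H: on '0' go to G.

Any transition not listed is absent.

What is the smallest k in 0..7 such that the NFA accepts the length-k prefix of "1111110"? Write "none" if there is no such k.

7

Start in {C}.
Read '1': C→{C, D, E}; now {C, D, E}.
Read '1': C→{C, D, E}, D→{E}, E→{E}; now {C, D, E}.
Read '1': C→{C, D, E}, D→{E}, E→{E}; now {C, D, E}.
Read '1': C→{C, D, E}, D→{E}, E→{E}; now {C, D, E}.
Read '1': C→{C, D, E}, D→{E}, E→{E}; now {C, D, E}.
Read '1': C→{C, D, E}, D→{E}, E→{E}; now {C, D, E}.
Read '0': C→{E}, D→{C, D, F}, E→{F}; now {C, D, E, F}.
None of the earlier sets intersect F, but {C, D, E, F} does.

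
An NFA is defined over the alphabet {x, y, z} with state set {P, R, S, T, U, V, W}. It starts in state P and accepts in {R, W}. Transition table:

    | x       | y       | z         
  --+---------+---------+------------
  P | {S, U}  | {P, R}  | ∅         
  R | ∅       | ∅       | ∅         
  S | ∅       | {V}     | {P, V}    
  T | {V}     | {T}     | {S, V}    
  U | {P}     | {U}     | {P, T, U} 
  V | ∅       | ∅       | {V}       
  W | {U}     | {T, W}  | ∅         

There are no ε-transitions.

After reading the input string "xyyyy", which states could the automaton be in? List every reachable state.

Start in {P}.
Read 'x': {P} → {S, U}.
Read 'y': {S, U} → {U, V}.
Read 'y': {U, V} → {U}.
Read 'y': {U} → {U}.
Read 'y': {U} → {U}.

{U}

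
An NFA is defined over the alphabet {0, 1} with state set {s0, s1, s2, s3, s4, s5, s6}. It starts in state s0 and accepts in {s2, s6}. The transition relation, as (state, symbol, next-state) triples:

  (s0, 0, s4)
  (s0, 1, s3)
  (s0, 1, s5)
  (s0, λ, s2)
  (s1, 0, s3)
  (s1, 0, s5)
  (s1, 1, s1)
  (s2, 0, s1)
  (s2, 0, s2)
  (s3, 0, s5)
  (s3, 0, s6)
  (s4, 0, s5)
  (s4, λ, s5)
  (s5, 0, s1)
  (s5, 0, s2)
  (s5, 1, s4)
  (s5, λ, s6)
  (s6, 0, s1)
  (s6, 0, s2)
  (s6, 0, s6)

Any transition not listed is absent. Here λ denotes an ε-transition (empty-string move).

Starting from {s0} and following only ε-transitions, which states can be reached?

Begin with {s0}.
ε-move s0 → s2; add s2.

{s0, s2}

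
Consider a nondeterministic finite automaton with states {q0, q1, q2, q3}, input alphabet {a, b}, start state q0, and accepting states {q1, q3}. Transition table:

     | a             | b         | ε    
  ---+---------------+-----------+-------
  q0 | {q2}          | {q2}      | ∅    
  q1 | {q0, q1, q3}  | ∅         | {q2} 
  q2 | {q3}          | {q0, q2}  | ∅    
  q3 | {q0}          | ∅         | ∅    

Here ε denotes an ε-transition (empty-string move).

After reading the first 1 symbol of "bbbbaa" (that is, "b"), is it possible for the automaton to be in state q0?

Start in {q0}.
Read 'b': {q0} → {q2}.
State q0 is not in {q2}.

No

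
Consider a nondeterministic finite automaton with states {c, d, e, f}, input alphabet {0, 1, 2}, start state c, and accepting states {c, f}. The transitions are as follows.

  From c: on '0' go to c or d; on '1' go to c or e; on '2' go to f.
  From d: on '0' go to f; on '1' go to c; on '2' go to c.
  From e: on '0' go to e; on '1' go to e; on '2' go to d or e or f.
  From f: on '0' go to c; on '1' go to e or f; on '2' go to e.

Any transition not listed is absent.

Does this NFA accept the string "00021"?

Yes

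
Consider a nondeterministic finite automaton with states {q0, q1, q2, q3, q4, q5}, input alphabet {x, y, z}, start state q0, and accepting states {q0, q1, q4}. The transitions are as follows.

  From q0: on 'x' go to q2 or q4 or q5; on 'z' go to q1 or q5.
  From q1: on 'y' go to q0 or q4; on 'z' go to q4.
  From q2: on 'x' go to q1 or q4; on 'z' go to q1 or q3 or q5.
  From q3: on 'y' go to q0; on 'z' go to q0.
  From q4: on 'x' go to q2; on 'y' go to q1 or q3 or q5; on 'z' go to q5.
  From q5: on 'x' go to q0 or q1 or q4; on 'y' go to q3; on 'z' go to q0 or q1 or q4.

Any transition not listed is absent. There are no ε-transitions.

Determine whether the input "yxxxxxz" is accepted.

No

Start in {q0}.
Read 'y': q0→∅; now ∅.
The set is empty and remains empty for the remaining 6 symbols.
The final set ∅ contains no accepting state.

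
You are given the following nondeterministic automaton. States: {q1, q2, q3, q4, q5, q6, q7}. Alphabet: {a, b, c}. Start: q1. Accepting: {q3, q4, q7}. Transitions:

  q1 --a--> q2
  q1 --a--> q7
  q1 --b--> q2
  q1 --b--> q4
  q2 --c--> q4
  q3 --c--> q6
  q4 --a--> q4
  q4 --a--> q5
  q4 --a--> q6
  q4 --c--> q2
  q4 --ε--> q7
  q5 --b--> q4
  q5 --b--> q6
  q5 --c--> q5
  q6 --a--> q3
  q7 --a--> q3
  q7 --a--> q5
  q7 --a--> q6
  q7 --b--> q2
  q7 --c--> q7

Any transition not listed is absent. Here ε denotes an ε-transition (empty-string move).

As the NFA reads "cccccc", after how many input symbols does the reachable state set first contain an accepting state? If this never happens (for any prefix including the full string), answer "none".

Start in {q1}.
Read 'c': {q1} → ∅.
The set is empty and remains empty for the remaining 5 symbols.
No reachable set along the way intersects F.

none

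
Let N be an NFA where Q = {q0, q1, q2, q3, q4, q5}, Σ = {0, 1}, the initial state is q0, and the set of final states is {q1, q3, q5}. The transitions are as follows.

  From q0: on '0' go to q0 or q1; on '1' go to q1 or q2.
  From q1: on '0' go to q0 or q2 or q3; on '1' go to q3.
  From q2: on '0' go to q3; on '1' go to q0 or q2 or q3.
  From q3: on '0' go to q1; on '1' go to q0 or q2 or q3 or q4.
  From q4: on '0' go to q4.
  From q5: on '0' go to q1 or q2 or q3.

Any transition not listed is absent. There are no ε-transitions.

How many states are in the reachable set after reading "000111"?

5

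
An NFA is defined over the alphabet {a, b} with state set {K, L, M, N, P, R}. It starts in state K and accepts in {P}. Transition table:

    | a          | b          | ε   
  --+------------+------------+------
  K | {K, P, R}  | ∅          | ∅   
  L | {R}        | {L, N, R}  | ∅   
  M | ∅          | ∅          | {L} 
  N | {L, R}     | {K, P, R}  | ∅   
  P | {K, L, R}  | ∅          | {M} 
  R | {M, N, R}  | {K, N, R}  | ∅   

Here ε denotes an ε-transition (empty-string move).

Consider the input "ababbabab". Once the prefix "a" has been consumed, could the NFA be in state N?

Start in {K}.
Read 'a': K→{K, P, R}; union {K, P, R}; ε-closure = {K, L, M, P, R}.
State N is not in {K, L, M, P, R}.

No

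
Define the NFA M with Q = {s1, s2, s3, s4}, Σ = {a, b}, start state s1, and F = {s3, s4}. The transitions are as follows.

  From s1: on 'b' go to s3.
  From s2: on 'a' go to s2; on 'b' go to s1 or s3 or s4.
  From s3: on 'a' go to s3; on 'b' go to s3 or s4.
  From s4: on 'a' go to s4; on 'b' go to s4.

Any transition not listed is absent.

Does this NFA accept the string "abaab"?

No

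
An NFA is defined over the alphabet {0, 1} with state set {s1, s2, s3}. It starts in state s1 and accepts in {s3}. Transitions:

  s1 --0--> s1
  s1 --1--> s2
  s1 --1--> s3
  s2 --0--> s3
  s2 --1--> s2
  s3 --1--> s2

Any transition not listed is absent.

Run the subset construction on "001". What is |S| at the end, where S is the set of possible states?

2

Start in {s1}.
Read '0': {s1} → {s1}.
Read '0': {s1} → {s1}.
Read '1': {s1} → {s2, s3}.
That set has 2 states.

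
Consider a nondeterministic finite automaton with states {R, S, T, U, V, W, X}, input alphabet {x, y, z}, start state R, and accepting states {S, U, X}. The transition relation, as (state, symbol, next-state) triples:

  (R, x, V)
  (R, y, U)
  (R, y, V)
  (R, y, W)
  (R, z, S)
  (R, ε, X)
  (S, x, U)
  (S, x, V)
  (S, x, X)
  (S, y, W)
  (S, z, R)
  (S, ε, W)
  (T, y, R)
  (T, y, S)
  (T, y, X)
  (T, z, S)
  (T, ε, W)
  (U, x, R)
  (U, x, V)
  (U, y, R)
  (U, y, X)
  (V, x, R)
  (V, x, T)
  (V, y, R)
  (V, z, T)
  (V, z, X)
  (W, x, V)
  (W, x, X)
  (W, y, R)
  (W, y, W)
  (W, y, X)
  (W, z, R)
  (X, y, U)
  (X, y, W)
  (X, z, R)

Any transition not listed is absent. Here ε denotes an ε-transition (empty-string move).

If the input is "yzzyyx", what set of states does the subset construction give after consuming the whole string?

{R, T, V, W, X}

Start: ε-closure({R}) = {R, X}.
Read 'y': R→{U, V, W}, X→{U, W}; now {U, V, W}.
Read 'z': U→∅, V→{T, X}, W→{R}; union {R, T, X}; ε-closure = {R, T, W, X}.
Read 'z': R→{S}, T→{S}, W→{R}, X→{R}; union {R, S}; ε-closure = {R, S, W, X}.
Read 'y': R→{U, V, W}, S→{W}, W→{R, W, X}, X→{U, W}; now {R, U, V, W, X}.
Read 'y': R→{U, V, W}, U→{R, X}, V→{R}, W→{R, W, X}, X→{U, W}; now {R, U, V, W, X}.
Read 'x': R→{V}, U→{R, V}, V→{R, T}, W→{V, X}, X→∅; union {R, T, V, X}; ε-closure = {R, T, V, W, X}.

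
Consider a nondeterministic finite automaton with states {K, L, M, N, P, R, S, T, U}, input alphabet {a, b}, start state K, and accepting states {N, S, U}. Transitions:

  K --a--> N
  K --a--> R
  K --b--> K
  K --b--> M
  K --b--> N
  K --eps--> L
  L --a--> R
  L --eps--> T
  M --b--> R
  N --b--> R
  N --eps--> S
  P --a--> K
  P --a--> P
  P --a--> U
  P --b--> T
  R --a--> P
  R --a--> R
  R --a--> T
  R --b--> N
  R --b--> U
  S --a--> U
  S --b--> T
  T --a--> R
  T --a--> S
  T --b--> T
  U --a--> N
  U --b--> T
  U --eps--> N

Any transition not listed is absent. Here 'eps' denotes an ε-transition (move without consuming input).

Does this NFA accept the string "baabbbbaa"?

Start: ε-closure({K}) = {K, L, T}.
Read 'b': {K, L, T} → {K, L, M, N, S, T}.
Read 'a': {K, L, M, N, S, T} → {N, R, S, U}.
Read 'a': {N, R, S, U} → {N, P, R, S, T, U}.
Read 'b': {N, P, R, S, T, U} → {N, R, S, T, U}.
Read 'b': {N, R, S, T, U} → {N, R, S, T, U}.
Read 'b': {N, R, S, T, U} → {N, R, S, T, U}.
Read 'b': {N, R, S, T, U} → {N, R, S, T, U}.
Read 'a': {N, R, S, T, U} → {N, P, R, S, T, U}.
Read 'a': {N, P, R, S, T, U} → {K, L, N, P, R, S, T, U}.
The final set {K, L, N, P, R, S, T, U} contains the accepting states N, S, U.

Yes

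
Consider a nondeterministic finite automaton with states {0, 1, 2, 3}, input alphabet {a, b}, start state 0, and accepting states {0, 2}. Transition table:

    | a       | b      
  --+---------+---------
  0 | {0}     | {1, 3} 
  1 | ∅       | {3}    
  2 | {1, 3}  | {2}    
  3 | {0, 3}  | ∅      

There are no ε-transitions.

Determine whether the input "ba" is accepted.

Yes

Start in {0}.
Read 'b': 0→{1, 3}; now {1, 3}.
Read 'a': 1→∅, 3→{0, 3}; now {0, 3}.
The final set {0, 3} contains the accepting state 0.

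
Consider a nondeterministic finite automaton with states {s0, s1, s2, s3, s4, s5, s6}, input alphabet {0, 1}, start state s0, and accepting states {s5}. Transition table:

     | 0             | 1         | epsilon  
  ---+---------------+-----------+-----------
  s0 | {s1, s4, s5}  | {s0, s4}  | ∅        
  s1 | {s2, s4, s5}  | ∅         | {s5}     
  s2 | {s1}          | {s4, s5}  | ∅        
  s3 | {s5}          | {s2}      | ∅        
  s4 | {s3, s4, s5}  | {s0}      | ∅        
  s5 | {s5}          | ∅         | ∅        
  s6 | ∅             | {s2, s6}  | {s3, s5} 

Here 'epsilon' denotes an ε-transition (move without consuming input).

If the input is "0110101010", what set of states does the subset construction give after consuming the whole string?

{s1, s4, s5}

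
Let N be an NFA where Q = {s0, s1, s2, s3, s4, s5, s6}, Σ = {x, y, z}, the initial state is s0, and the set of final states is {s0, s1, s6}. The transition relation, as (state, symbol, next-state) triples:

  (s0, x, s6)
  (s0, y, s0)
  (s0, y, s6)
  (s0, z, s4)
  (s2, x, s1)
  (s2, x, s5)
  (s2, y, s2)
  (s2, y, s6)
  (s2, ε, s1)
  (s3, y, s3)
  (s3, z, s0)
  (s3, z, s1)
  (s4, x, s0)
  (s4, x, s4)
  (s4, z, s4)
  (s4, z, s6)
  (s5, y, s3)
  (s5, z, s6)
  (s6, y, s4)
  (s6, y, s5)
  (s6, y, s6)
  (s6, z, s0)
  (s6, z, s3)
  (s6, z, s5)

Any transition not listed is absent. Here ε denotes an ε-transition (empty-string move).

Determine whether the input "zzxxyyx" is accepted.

Yes

Start in {s0}.
Read 'z': {s0} → {s4}.
Read 'z': {s4} → {s4, s6}.
Read 'x': {s4, s6} → {s0, s4}.
Read 'x': {s0, s4} → {s0, s4, s6}.
Read 'y': {s0, s4, s6} → {s0, s4, s5, s6}.
Read 'y': {s0, s4, s5, s6} → {s0, s3, s4, s5, s6}.
Read 'x': {s0, s3, s4, s5, s6} → {s0, s4, s6}.
The final set {s0, s4, s6} contains the accepting states s0, s6.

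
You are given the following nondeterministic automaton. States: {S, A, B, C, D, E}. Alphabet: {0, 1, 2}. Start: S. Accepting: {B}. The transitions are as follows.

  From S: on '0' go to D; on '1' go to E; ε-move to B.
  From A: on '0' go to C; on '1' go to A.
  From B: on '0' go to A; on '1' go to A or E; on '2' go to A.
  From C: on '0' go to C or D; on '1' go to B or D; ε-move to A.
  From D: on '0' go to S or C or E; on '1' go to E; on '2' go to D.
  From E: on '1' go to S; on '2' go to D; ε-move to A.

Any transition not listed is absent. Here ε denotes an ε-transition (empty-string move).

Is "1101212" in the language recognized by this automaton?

No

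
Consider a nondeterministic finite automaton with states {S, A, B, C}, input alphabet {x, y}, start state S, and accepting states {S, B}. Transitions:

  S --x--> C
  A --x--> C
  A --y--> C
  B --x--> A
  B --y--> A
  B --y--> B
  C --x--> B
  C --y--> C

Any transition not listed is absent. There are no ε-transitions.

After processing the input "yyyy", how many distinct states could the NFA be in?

Start in {S}.
Read 'y': {S} → ∅.
The set is empty and remains empty for the remaining 3 symbols.
That set has 0 states.

0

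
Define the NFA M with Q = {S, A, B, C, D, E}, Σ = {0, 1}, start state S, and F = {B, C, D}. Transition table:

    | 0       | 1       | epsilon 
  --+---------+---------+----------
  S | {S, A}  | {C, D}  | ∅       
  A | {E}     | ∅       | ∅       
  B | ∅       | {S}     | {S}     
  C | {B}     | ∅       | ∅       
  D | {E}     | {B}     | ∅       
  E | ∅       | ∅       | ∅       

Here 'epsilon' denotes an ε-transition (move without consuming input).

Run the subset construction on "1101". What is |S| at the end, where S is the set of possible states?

2

Start in {S}.
Read '1': S→{C, D}; now {C, D}.
Read '1': C→∅, D→{B}; union {B}; ε-closure = {S, B}.
Read '0': S→{S, A}, B→∅; now {S, A}.
Read '1': S→{C, D}, A→∅; now {C, D}.
That set has 2 states.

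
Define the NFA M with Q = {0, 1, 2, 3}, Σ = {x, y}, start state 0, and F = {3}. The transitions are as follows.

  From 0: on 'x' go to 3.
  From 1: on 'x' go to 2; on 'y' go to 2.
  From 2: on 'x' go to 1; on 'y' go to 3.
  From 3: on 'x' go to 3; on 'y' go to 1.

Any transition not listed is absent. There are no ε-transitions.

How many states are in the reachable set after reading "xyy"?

Start in {0}.
Read 'x': 0→{3}; now {3}.
Read 'y': 3→{1}; now {1}.
Read 'y': 1→{2}; now {2}.
That set has 1 state.

1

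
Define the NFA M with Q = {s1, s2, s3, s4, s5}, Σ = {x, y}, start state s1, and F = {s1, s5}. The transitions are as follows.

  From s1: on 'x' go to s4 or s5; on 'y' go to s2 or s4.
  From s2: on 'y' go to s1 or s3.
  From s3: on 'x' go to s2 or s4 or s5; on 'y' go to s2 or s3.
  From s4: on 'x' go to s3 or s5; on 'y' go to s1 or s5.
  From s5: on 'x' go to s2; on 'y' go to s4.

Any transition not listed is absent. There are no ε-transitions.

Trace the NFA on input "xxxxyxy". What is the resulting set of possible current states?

Start in {s1}.
Read 'x': {s1} → {s4, s5}.
Read 'x': {s4, s5} → {s2, s3, s5}.
Read 'x': {s2, s3, s5} → {s2, s4, s5}.
Read 'x': {s2, s4, s5} → {s2, s3, s5}.
Read 'y': {s2, s3, s5} → {s1, s2, s3, s4}.
Read 'x': {s1, s2, s3, s4} → {s2, s3, s4, s5}.
Read 'y': {s2, s3, s4, s5} → {s1, s2, s3, s4, s5}.

{s1, s2, s3, s4, s5}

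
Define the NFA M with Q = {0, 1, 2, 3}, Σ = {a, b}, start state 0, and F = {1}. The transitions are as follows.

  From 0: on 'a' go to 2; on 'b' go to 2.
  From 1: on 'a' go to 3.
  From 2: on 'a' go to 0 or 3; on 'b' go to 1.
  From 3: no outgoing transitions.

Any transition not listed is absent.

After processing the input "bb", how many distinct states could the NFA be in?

1

Start in {0}.
Read 'b': 0→{2}; now {2}.
Read 'b': 2→{1}; now {1}.
That set has 1 state.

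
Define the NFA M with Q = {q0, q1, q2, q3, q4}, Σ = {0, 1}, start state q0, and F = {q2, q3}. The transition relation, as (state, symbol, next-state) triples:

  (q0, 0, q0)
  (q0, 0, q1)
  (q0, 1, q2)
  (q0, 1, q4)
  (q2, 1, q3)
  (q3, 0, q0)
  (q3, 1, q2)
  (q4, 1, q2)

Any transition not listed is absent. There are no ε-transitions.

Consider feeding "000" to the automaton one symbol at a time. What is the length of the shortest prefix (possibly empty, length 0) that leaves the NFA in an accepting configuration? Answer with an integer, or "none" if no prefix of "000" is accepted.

none

Start in {q0}.
Read '0': {q0} → {q0, q1}.
Read '0': {q0, q1} → {q0, q1}.
Read '0': {q0, q1} → {q0, q1}.
No reachable set along the way intersects F.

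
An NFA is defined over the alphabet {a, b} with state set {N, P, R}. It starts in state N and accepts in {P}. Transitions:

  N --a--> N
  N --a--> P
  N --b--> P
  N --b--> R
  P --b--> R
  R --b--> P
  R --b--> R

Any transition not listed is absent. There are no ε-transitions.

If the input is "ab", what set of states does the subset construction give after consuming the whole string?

Start in {N}.
Read 'a': {N} → {N, P}.
Read 'b': {N, P} → {P, R}.

{P, R}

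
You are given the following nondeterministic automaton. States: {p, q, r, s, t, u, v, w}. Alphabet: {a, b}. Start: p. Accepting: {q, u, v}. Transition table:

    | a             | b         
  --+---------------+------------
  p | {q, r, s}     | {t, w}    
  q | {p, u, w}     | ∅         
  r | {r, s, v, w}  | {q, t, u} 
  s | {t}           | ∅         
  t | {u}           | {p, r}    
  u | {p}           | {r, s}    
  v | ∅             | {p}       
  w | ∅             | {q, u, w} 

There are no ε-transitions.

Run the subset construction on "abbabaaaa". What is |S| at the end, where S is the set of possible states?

Start in {p}.
Read 'a': {p} → {q, r, s}.
Read 'b': {q, r, s} → {q, t, u}.
Read 'b': {q, t, u} → {p, r, s}.
Read 'a': {p, r, s} → {q, r, s, t, v, w}.
Read 'b': {q, r, s, t, v, w} → {p, q, r, t, u, w}.
Read 'a': {p, q, r, t, u, w} → {p, q, r, s, u, v, w}.
Read 'a': {p, q, r, s, u, v, w} → {p, q, r, s, t, u, v, w}.
Read 'a': {p, q, r, s, t, u, v, w} → {p, q, r, s, t, u, v, w}.
Read 'a': {p, q, r, s, t, u, v, w} → {p, q, r, s, t, u, v, w}.
That set has 8 states.

8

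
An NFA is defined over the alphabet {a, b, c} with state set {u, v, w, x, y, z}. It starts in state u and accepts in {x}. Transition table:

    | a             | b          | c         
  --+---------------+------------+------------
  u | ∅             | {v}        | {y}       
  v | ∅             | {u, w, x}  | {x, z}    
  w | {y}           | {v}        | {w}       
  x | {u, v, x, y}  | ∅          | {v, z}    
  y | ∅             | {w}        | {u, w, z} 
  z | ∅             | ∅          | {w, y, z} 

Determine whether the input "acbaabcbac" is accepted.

Start in {u}.
Read 'a': u→∅; now ∅.
The set is empty and remains empty for the remaining 9 symbols.
The final set ∅ contains no accepting state.

No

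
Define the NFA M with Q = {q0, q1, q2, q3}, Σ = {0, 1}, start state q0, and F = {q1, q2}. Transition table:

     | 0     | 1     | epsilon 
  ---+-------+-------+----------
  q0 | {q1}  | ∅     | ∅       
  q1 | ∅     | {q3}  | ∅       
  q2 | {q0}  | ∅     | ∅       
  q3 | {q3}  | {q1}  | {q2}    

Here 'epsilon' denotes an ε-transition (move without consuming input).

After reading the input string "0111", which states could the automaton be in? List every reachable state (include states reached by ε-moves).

Start in {q0}.
Read '0': {q0} → {q1}.
Read '1': {q1} → {q2, q3}.
Read '1': {q2, q3} → {q1}.
Read '1': {q1} → {q2, q3}.

{q2, q3}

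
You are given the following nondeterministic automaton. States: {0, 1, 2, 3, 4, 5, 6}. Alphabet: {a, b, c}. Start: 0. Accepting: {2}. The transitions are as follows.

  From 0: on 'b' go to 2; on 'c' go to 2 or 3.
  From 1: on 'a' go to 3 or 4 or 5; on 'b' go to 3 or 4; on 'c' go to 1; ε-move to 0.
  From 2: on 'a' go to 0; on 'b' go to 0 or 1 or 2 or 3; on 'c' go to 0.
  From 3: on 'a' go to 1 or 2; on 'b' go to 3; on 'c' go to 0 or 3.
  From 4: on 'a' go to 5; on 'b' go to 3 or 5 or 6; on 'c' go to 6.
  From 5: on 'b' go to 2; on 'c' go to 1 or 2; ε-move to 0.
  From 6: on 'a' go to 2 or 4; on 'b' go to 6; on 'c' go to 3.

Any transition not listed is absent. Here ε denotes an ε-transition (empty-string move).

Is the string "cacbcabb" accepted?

Start in {0}.
Read 'c': {0} → {2, 3}.
Read 'a': {2, 3} → {0, 1, 2}.
Read 'c': {0, 1, 2} → {0, 1, 2, 3}.
Read 'b': {0, 1, 2, 3} → {0, 1, 2, 3, 4}.
Read 'c': {0, 1, 2, 3, 4} → {0, 1, 2, 3, 6}.
Read 'a': {0, 1, 2, 3, 6} → {0, 1, 2, 3, 4, 5}.
Read 'b': {0, 1, 2, 3, 4, 5} → {0, 1, 2, 3, 4, 5, 6}.
Read 'b': {0, 1, 2, 3, 4, 5, 6} → {0, 1, 2, 3, 4, 5, 6}.
The final set {0, 1, 2, 3, 4, 5, 6} contains the accepting state 2.

Yes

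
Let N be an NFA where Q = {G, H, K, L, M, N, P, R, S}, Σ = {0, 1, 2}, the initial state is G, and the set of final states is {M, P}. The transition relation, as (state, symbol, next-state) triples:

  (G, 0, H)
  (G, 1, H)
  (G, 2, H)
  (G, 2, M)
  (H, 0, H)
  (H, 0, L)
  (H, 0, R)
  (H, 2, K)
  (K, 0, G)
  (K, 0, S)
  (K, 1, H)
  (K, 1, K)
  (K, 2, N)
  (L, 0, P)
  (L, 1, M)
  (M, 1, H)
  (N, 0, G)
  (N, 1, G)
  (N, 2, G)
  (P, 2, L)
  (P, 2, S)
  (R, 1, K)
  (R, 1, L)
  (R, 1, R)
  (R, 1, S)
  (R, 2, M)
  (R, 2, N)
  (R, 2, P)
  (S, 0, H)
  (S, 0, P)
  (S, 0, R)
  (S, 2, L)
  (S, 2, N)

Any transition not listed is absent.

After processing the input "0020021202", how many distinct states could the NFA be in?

Start in {G}.
Read '0': {G} → {H}.
Read '0': {H} → {H, L, R}.
Read '2': {H, L, R} → {K, M, N, P}.
Read '0': {K, M, N, P} → {G, S}.
Read '0': {G, S} → {H, P, R}.
Read '2': {H, P, R} → {K, L, M, N, P, S}.
Read '1': {K, L, M, N, P, S} → {G, H, K, M}.
Read '2': {G, H, K, M} → {H, K, M, N}.
Read '0': {H, K, M, N} → {G, H, L, R, S}.
Read '2': {G, H, L, R, S} → {H, K, L, M, N, P}.
That set has 6 states.

6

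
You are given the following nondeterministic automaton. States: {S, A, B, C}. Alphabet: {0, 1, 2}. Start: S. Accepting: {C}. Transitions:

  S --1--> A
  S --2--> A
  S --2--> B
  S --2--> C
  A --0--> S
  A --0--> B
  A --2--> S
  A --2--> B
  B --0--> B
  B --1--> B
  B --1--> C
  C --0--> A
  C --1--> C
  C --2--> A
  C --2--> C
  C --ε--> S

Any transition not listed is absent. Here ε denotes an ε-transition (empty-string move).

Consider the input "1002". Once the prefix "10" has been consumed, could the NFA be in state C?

Start in {S}.
Read '1': S→{A}; now {A}.
Read '0': A→{S, B}; now {S, B}.
State C is not in {S, B}.

No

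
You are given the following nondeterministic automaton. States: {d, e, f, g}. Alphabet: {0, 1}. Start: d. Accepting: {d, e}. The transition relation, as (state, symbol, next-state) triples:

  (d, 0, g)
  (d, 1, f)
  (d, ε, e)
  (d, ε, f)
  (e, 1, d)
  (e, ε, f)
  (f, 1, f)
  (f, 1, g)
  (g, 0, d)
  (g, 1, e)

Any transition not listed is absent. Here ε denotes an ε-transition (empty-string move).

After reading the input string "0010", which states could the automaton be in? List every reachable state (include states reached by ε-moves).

{d, e, f, g}

Start: ε-closure({d}) = {d, e, f}.
Read '0': {d, e, f} → {g}.
Read '0': {g} → {d, e, f}.
Read '1': {d, e, f} → {d, e, f, g}.
Read '0': {d, e, f, g} → {d, e, f, g}.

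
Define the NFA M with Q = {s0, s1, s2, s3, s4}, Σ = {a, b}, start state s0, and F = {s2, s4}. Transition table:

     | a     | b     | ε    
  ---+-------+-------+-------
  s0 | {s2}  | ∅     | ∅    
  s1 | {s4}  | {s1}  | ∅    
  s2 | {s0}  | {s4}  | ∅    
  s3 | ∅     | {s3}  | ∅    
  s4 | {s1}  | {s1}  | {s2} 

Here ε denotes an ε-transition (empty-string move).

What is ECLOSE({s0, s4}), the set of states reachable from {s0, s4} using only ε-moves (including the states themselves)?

{s0, s2, s4}

Begin with {s0, s4}.
ε-move s4 → s2; add s2.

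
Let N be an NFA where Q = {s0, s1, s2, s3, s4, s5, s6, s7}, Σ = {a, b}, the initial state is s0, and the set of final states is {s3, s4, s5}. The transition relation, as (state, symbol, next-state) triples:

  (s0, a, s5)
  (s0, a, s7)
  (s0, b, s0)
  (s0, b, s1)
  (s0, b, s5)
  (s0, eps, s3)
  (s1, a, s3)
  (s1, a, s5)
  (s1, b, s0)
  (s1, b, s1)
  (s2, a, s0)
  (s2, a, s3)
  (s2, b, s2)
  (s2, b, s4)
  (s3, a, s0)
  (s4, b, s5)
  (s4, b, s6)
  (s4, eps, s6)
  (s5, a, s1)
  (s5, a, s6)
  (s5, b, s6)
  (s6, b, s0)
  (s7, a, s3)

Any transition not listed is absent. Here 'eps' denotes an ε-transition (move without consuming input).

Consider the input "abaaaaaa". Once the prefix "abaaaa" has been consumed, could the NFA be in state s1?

Yes

Start: ε-closure({s0}) = {s0, s3}.
Read 'a': {s0, s3} → {s0, s3, s5, s7}.
Read 'b': {s0, s3, s5, s7} → {s0, s1, s3, s5, s6}.
Read 'a': {s0, s1, s3, s5, s6} → {s0, s1, s3, s5, s6, s7}.
Read 'a': {s0, s1, s3, s5, s6, s7} → {s0, s1, s3, s5, s6, s7}.
Read 'a': {s0, s1, s3, s5, s6, s7} → {s0, s1, s3, s5, s6, s7}.
Read 'a': {s0, s1, s3, s5, s6, s7} → {s0, s1, s3, s5, s6, s7}.
State s1 is in {s0, s1, s3, s5, s6, s7}.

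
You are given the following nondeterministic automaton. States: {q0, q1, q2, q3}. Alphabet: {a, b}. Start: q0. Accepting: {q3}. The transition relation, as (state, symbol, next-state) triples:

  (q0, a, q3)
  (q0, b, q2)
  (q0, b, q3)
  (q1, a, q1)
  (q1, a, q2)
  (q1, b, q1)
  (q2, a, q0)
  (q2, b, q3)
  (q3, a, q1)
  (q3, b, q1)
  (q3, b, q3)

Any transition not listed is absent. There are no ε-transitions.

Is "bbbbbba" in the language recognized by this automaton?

Start in {q0}.
Read 'b': q0→{q2, q3}; now {q2, q3}.
Read 'b': q2→{q3}, q3→{q1, q3}; now {q1, q3}.
Read 'b': q1→{q1}, q3→{q1, q3}; now {q1, q3}.
Read 'b': q1→{q1}, q3→{q1, q3}; now {q1, q3}.
Read 'b': q1→{q1}, q3→{q1, q3}; now {q1, q3}.
Read 'b': q1→{q1}, q3→{q1, q3}; now {q1, q3}.
Read 'a': q1→{q1, q2}, q3→{q1}; now {q1, q2}.
The final set {q1, q2} contains no accepting state.

No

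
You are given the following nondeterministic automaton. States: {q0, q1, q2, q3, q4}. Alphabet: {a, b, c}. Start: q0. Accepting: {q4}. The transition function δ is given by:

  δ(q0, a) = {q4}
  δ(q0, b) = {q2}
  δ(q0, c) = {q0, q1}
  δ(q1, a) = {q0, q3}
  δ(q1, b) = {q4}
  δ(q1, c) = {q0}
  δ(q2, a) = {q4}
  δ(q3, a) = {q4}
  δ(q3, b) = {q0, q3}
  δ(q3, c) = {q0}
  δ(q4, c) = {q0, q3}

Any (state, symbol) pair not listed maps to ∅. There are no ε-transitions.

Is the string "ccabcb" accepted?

Start in {q0}.
Read 'c': q0→{q0, q1}; now {q0, q1}.
Read 'c': q0→{q0, q1}, q1→{q0}; now {q0, q1}.
Read 'a': q0→{q4}, q1→{q0, q3}; now {q0, q3, q4}.
Read 'b': q0→{q2}, q3→{q0, q3}, q4→∅; now {q0, q2, q3}.
Read 'c': q0→{q0, q1}, q2→∅, q3→{q0}; now {q0, q1}.
Read 'b': q0→{q2}, q1→{q4}; now {q2, q4}.
The final set {q2, q4} contains the accepting state q4.

Yes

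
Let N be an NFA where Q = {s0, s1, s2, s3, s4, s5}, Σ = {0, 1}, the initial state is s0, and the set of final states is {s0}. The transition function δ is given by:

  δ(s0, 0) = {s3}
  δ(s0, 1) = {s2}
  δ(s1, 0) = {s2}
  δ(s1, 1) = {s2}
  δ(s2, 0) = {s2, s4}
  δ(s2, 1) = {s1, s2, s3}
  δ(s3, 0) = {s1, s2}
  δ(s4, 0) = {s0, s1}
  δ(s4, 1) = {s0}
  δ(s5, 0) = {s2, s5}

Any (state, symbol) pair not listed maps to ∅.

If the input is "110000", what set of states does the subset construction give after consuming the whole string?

{s0, s1, s2, s3, s4}

Start in {s0}.
Read '1': {s0} → {s2}.
Read '1': {s2} → {s1, s2, s3}.
Read '0': {s1, s2, s3} → {s1, s2, s4}.
Read '0': {s1, s2, s4} → {s0, s1, s2, s4}.
Read '0': {s0, s1, s2, s4} → {s0, s1, s2, s3, s4}.
Read '0': {s0, s1, s2, s3, s4} → {s0, s1, s2, s3, s4}.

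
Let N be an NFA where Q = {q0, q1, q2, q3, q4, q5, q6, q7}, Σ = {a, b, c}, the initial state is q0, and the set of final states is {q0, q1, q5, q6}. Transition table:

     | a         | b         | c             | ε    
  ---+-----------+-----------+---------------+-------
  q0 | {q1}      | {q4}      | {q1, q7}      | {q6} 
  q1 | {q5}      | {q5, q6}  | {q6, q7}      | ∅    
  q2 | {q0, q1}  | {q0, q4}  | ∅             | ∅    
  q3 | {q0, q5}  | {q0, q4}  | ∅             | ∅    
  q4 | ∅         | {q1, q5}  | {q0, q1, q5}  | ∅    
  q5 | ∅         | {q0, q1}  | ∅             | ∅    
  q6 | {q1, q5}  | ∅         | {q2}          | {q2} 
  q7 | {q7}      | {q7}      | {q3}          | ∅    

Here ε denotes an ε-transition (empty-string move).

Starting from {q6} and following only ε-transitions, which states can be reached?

{q2, q6}

Begin with {q6}.
ε-move q6 → q2; add q2.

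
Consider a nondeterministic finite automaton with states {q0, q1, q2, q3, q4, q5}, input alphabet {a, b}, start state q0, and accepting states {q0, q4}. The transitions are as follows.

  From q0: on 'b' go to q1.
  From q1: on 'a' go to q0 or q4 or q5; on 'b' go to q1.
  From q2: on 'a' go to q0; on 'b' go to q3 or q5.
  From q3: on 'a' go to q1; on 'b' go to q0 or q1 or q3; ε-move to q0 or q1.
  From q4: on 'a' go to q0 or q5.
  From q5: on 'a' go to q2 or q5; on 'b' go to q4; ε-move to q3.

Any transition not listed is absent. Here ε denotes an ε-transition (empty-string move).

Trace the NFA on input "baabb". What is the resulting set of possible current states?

{q0, q1, q3, q4}

Start in {q0}.
Read 'b': q0→{q1}; now {q1}.
Read 'a': q1→{q0, q4, q5}; union {q0, q4, q5}; ε-closure = {q0, q1, q3, q4, q5}.
Read 'a': q0→∅, q1→{q0, q4, q5}, q3→{q1}, q4→{q0, q5}, q5→{q2, q5}; union {q0, q1, q2, q4, q5}; ε-closure = {q0, q1, q2, q3, q4, q5}.
Read 'b': q0→{q1}, q1→{q1}, q2→{q3, q5}, q3→{q0, q1, q3}, q4→∅, q5→{q4}; now {q0, q1, q3, q4, q5}.
Read 'b': q0→{q1}, q1→{q1}, q3→{q0, q1, q3}, q4→∅, q5→{q4}; now {q0, q1, q3, q4}.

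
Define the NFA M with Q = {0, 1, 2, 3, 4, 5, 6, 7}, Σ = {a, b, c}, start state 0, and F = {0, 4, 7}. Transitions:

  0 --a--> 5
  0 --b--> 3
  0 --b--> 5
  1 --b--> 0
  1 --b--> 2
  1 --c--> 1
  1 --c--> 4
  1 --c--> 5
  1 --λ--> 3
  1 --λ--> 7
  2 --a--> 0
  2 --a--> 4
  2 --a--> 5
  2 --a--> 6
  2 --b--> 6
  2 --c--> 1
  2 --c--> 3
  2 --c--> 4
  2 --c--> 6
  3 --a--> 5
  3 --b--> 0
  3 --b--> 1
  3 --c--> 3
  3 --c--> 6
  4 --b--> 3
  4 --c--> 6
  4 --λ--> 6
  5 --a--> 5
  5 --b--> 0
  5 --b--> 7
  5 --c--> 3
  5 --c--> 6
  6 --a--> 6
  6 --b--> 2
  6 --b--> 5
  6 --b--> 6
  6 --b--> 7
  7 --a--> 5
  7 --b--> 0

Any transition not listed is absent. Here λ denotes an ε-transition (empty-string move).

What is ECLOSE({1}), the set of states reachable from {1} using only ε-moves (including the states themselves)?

Begin with {1}.
ε-move 1 → 3; add 3.
ε-move 1 → 7; add 7.

{1, 3, 7}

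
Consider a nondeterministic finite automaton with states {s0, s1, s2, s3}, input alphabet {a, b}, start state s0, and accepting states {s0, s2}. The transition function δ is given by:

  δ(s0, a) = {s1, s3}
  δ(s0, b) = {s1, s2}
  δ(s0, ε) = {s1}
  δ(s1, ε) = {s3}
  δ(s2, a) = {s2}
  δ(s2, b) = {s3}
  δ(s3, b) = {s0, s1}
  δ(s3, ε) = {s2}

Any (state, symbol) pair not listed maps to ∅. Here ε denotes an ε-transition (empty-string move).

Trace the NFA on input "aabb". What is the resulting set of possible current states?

Start: ε-closure({s0}) = {s0, s1, s2, s3}.
Read 'a': s0→{s1, s3}, s1→∅, s2→{s2}, s3→∅; now {s1, s2, s3}.
Read 'a': s1→∅, s2→{s2}, s3→∅; now {s2}.
Read 'b': s2→{s3}; union {s3}; ε-closure = {s2, s3}.
Read 'b': s2→{s3}, s3→{s0, s1}; union {s0, s1, s3}; ε-closure = {s0, s1, s2, s3}.

{s0, s1, s2, s3}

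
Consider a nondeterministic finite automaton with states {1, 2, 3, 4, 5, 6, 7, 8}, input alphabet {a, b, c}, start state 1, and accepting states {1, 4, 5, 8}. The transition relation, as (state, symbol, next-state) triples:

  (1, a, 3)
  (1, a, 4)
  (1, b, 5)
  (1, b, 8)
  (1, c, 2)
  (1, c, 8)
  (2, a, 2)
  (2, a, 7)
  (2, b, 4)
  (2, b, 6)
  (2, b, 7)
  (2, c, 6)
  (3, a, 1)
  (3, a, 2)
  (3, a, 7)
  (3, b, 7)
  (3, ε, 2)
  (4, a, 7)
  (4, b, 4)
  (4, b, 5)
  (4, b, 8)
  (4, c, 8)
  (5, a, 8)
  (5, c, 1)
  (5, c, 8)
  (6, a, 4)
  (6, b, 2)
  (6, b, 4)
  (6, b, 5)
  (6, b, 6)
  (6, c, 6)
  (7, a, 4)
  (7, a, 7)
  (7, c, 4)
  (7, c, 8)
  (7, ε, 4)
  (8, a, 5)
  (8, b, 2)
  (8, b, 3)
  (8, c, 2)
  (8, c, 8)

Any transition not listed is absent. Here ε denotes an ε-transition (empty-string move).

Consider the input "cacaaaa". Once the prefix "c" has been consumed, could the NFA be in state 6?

No

Start in {1}.
Read 'c': {1} → {2, 8}.
State 6 is not in {2, 8}.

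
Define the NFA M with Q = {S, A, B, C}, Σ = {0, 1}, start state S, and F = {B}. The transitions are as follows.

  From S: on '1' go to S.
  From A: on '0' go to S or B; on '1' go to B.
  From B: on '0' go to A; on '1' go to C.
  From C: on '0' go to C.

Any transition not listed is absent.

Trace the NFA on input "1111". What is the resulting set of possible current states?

Start in {S}.
Read '1': S→{S}; now {S}.
Read '1': S→{S}; now {S}.
Read '1': S→{S}; now {S}.
Read '1': S→{S}; now {S}.

{S}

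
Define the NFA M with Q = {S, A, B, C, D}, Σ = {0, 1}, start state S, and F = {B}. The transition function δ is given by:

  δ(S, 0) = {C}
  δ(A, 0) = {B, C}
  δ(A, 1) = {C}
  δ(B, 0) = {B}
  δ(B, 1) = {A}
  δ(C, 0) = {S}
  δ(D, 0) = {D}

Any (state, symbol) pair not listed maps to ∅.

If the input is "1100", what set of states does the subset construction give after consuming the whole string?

∅

Start in {S}.
Read '1': S→∅; now ∅.
The set is empty and remains empty for the remaining 3 symbols.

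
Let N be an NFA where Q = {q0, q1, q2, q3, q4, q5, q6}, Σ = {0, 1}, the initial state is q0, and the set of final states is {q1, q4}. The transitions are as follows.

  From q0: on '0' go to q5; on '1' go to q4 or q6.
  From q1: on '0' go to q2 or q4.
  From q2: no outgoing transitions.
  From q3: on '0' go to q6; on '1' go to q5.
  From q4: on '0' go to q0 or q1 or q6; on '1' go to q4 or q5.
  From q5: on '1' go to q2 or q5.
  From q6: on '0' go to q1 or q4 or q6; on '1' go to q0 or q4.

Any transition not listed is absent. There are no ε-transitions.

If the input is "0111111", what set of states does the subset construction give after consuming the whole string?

{q2, q5}

Start in {q0}.
Read '0': {q0} → {q5}.
Read '1': {q5} → {q2, q5}.
Read '1': {q2, q5} → {q2, q5}.
Read '1': {q2, q5} → {q2, q5}.
Read '1': {q2, q5} → {q2, q5}.
Read '1': {q2, q5} → {q2, q5}.
Read '1': {q2, q5} → {q2, q5}.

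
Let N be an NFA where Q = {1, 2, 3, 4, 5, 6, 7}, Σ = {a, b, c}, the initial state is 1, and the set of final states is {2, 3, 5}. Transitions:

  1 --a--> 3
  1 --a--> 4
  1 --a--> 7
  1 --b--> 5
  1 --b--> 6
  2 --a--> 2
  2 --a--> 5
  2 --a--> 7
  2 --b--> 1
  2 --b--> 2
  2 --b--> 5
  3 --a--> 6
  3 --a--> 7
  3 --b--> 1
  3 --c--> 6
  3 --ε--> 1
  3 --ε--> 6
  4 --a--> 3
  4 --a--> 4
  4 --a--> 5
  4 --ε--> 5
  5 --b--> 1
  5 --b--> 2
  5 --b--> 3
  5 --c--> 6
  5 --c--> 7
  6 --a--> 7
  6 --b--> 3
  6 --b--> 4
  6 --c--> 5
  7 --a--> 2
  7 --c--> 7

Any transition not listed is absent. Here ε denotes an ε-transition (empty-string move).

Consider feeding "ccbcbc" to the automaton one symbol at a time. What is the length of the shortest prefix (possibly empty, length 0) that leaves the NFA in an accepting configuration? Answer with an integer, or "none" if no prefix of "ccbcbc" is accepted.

Start in {1}.
Read 'c': {1} → ∅.
The set is empty and remains empty for the remaining 5 symbols.
No reachable set along the way intersects F.

none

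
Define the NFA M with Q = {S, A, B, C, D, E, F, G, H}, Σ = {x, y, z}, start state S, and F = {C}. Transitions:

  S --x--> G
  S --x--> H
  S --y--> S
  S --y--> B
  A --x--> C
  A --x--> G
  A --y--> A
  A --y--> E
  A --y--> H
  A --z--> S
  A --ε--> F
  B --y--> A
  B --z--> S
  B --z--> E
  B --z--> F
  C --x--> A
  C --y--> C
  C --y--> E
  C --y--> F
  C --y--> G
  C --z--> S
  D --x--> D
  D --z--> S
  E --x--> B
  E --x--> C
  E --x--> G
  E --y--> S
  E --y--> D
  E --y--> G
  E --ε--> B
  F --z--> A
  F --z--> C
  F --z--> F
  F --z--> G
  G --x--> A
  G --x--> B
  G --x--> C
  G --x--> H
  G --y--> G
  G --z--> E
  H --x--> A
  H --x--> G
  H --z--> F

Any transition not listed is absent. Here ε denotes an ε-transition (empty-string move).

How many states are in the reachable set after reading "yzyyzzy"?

9

Start in {S}.
Read 'y': {S} → {S, B}.
Read 'z': {S, B} → {S, B, E, F}.
Read 'y': {S, B, E, F} → {S, A, B, D, F, G}.
Read 'y': {S, A, B, D, F, G} → {S, A, B, E, F, G, H}.
Read 'z': {S, A, B, E, F, G, H} → {S, A, B, C, E, F, G}.
Read 'z': {S, A, B, C, E, F, G} → {S, A, B, C, E, F, G}.
Read 'y': {S, A, B, C, E, F, G} → {S, A, B, C, D, E, F, G, H}.
That set has 9 states.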